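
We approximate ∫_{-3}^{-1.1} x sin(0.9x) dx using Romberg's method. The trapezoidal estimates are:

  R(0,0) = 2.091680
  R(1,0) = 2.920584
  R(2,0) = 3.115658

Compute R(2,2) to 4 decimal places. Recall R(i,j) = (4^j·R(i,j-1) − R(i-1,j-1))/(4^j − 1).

R(1,1) = (4·2.920584 − 2.091680) / 3 = 3.196885
R(2,1) = 3.115658 + (3.115658 − 2.920584)/3 = 3.180683
R(2,2) = (16·3.180683 − 3.196885) / 15 = 3.179603

3.1796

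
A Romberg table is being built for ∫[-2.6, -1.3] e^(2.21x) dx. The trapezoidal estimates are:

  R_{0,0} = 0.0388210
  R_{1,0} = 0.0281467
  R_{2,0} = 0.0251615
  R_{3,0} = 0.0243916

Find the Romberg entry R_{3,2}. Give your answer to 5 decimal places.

Richardson extrapolation on the trapezoidal column (denominator 4−1=3):
R_{2,1} = 0.0251615 + (0.0251615 − 0.0281467)/3 = 0.0241664
R_{3,1} = (4·0.0243916 − 0.0251615) / 3 = 0.0241350
R_{3,2} = 0.0241350 + (0.0241350 − 0.0241664)/15 = 0.0241329

0.02413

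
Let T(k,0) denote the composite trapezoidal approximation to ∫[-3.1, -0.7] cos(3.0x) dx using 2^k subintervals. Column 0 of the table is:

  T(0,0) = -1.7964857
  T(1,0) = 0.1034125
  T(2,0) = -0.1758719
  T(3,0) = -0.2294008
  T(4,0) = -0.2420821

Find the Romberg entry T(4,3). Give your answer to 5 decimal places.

-0.24625

T(2,1) = (4·(-0.1758719) − 0.1034125) / 3 = -0.2689667
T(3,1) = -0.2294008 + (-0.2294008 − (-0.1758719))/3 = -0.2472438
T(4,1) = -0.2420821 + (-0.2420821 − (-0.2294008))/3 = -0.2463092
T(3,2) = (16·(-0.2472438) − (-0.2689667)) / 15 = -0.2457956
T(4,2) = -0.2463092 + (-0.2463092 − (-0.2472438))/15 = -0.2462469
T(4,3) = -0.2462469 + (-0.2462469 − (-0.2457956))/63 = -0.2462541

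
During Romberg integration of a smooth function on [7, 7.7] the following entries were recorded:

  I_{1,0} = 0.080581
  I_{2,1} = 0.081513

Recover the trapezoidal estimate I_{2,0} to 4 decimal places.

0.0813

From I_{2,1} = (4·I_{2,0} − I_{1,0})/3, solve for I_{2,0}:
4·I_{2,0} = 3·0.081513 + 0.080581 = 0.325120
I_{2,0} = 0.081280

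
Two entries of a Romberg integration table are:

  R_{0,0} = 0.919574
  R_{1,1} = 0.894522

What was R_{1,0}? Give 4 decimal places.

0.9008

From R_{1,1} = (4·R_{1,0} − R_{0,0})/3, solve for R_{1,0}:
4·R_{1,0} = 3·0.894522 + 0.919574 = 3.603140
R_{1,0} = 0.900785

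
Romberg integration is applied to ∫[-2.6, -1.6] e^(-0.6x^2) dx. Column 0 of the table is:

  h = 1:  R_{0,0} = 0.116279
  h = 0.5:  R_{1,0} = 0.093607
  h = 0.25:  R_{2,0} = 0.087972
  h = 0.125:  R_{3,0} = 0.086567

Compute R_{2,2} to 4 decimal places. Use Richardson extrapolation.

R_{1,1} = (4·0.093607 − 0.116279) / 3 = 0.086050
R_{2,1} = (4·0.087972 − 0.093607) / 3 = 0.086094
R_{2,2} = 0.086094 + (0.086094 − 0.086050)/15 = 0.086097

0.0861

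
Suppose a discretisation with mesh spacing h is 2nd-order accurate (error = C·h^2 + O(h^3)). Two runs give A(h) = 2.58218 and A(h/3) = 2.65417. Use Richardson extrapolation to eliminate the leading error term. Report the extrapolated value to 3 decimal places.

The leading error scales as h^2; refining by a factor of 3 reduces it by 3^2 = 9.
Extrapolated value = (9·A(h/3) − A(h)) / (9 − 1)
= (9·2.65417 − 2.58218) / 8
= 21.30535 / 8 = 2.66317

2.663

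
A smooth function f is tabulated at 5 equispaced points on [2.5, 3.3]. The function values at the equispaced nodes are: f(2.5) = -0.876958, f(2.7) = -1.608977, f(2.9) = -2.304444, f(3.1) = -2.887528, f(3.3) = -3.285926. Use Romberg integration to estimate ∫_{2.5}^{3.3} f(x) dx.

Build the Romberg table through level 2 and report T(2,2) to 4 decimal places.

-1.7838

T(0,0) (trapezoid, 1 panel, h=0.8000): -1.665154
T(1,0) (trapezoid, 2 panels, h=0.4000): -1.754354
T(2,0) (trapezoid, 4 panels, h=0.2000): -1.776478
T(1,1) = -1.754354 + (-1.754354 − (-1.665154))/3 = -1.784087
T(2,1) = -1.776478 + (-1.776478 − (-1.754354))/3 = -1.783853
T(2,2) = -1.783853 + (-1.783853 − (-1.784087))/15 = -1.783837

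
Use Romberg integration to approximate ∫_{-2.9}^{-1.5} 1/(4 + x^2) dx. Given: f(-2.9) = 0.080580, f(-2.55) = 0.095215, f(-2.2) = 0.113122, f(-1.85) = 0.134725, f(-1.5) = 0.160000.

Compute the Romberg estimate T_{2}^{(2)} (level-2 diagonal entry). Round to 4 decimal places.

T_{0}^{(0)} (trapezoid, 1 panel, h=1.4000): 0.168406
T_{1}^{(0)} (trapezoid, 2 panels, h=0.7000): 0.163388
T_{2}^{(0)} (trapezoid, 4 panels, h=0.3500): 0.162173
T_{1}^{(1)} = 0.163388 + (0.163388 − 0.168406)/3 = 0.161715
T_{2}^{(1)} = 0.162173 + (0.162173 − 0.163388)/3 = 0.161768
T_{2}^{(2)} = 0.161768 + (0.161768 − 0.161715)/15 = 0.161772

0.1618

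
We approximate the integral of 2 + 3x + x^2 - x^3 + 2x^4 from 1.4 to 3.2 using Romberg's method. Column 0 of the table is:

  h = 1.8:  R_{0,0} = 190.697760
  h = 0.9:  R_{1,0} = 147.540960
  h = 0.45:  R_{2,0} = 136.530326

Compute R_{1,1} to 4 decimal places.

R_{1,1} = (4·147.540960 − 190.697760) / 3 = 133.155360

133.1554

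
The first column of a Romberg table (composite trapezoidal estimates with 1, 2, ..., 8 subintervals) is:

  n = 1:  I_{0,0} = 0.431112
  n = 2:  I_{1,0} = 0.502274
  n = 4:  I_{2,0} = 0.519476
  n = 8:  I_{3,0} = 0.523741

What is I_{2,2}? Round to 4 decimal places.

I_{1,1} = (4·0.502274 − 0.431112) / 3 = 0.525995
I_{2,1} = 0.519476 + (0.519476 − 0.502274)/3 = 0.525210
I_{2,2} = 0.525210 + (0.525210 − 0.525995)/15 = 0.525158

0.5252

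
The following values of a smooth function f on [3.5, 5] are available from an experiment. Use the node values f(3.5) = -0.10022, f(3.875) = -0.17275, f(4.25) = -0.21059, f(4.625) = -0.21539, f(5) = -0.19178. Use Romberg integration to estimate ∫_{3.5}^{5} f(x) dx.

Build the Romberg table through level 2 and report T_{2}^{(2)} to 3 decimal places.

-0.283

T_{0}^{(0)} (trapezoid, 1 panel, h=1.5000): -0.21900
T_{1}^{(0)} (trapezoid, 2 panels, h=0.7500): -0.26744
T_{2}^{(0)} (trapezoid, 4 panels, h=0.3750): -0.27927
T_{1}^{(1)} = -0.26744 + (-0.26744 − (-0.21900))/3 = -0.28359
T_{2}^{(1)} = -0.27927 + (-0.27927 − (-0.26744))/3 = -0.28321
T_{2}^{(2)} = -0.28321 + (-0.28321 − (-0.28359))/15 = -0.28318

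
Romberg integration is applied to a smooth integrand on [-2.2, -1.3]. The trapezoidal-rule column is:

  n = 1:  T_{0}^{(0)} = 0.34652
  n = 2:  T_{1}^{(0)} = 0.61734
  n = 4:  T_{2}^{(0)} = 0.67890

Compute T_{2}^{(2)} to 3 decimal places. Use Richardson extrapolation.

0.699

T_{1}^{(1)} = 0.61734 + (0.61734 − 0.34652)/3 = 0.70761
T_{2}^{(1)} = (4·0.67890 − 0.61734) / 3 = 0.69942
T_{2}^{(2)} = (16·0.69942 − 0.70761) / 15 = 0.69887
(Column j=1 coincides with Simpson's rule on the same nodes.)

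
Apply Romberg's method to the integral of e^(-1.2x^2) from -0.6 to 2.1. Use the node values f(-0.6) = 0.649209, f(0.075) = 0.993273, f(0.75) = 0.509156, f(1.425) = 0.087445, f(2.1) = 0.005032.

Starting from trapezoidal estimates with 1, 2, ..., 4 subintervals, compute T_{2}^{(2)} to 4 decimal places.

1.3582

T_{0}^{(0)} (trapezoid, 1 panel, h=2.7000): 0.883225
T_{1}^{(0)} (trapezoid, 2 panels, h=1.3500): 1.128973
T_{2}^{(0)} (trapezoid, 4 panels, h=0.6750): 1.293971
T_{1}^{(1)} = 1.128973 + (1.128973 − 0.883225)/3 = 1.210889
T_{2}^{(1)} = 1.293971 + (1.293971 − 1.128973)/3 = 1.348970
T_{2}^{(2)} = 1.348970 + (1.348970 − 1.210889)/15 = 1.358175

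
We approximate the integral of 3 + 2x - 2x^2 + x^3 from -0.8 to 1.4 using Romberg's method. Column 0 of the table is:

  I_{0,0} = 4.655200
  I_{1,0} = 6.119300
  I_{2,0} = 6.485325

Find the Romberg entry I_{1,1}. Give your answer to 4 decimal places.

6.6073

I_{1,1} = (4·6.119300 − 4.655200) / 3 = 6.607333
(Column j=1 coincides with Simpson's rule on the same nodes.)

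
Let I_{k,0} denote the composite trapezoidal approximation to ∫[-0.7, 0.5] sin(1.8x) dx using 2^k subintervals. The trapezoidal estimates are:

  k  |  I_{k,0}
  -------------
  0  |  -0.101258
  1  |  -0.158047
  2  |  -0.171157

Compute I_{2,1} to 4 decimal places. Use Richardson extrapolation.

I_{2,1} = (4·(-0.171157) − (-0.158047)) / 3 = -0.175527

-0.1755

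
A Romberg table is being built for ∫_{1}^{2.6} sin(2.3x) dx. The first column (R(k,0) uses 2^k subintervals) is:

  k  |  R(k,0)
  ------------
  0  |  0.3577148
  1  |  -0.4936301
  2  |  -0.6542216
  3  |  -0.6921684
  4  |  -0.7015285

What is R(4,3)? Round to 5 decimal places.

R(2,1) = -0.6542216 + (-0.6542216 − (-0.4936301))/3 = -0.7077521
R(3,1) = (4·(-0.6921684) − (-0.6542216)) / 3 = -0.7048173
R(4,1) = -0.7015285 + (-0.7015285 − (-0.6921684))/3 = -0.7046485
R(3,2) = (16·(-0.7048173) − (-0.7077521)) / 15 = -0.7046216
R(4,2) = -0.7046485 + (-0.7046485 − (-0.7048173))/15 = -0.7046372
R(4,3) = -0.7046372 + (-0.7046372 − (-0.7046216))/63 = -0.7046374

-0.70464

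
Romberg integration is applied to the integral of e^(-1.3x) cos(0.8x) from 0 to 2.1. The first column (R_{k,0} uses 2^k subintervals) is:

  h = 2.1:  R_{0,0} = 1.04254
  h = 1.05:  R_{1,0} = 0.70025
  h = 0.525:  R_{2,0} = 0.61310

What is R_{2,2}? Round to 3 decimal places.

0.584

Richardson extrapolation on the trapezoidal column (denominator 4−1=3):
R_{1,1} = (4·0.70025 − 1.04254) / 3 = 0.58615
R_{2,1} = 0.61310 + (0.61310 − 0.70025)/3 = 0.58405
R_{2,2} = 0.58405 + (0.58405 − 0.58615)/15 = 0.58391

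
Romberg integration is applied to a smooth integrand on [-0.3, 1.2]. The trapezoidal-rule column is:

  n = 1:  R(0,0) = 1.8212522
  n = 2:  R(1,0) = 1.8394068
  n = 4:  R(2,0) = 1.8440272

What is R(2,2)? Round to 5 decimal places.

1.84557

R(1,1) = (4·1.8394068 − 1.8212522) / 3 = 1.8454583
R(2,1) = 1.8440272 + (1.8440272 − 1.8394068)/3 = 1.8455673
R(2,2) = 1.8455673 + (1.8455673 − 1.8454583)/15 = 1.8455746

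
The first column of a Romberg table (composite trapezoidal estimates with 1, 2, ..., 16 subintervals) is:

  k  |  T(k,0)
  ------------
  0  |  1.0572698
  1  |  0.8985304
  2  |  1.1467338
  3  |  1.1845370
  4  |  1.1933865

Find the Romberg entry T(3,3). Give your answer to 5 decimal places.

Richardson extrapolation on the trapezoidal column (denominator 4−1=3):
T(1,1) = (4·0.8985304 − 1.0572698) / 3 = 0.8456173
T(2,1) = (4·1.1467338 − 0.8985304) / 3 = 1.2294683
T(3,1) = 1.1845370 + (1.1845370 − 1.1467338)/3 = 1.1971381
T(2,2) = (16·1.2294683 − 0.8456173) / 15 = 1.2550584
T(3,2) = 1.1971381 + (1.1971381 − 1.2294683)/15 = 1.1949828
T(3,3) = 1.1949828 + (1.1949828 − 1.2550584)/63 = 1.1940292

1.19403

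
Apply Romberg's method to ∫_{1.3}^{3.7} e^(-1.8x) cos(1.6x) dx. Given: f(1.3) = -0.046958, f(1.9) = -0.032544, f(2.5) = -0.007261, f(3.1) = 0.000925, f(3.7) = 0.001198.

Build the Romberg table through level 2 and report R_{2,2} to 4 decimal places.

R_{0,0} (trapezoid, 1 panel, h=2.4000): -0.054912
R_{1,0} (trapezoid, 2 panels, h=1.2000): -0.036169
R_{2,0} (trapezoid, 4 panels, h=0.6000): -0.037056
R_{1,1} = -0.036169 + (-0.036169 − (-0.054912))/3 = -0.029921
R_{2,1} = -0.037056 + (-0.037056 − (-0.036169))/3 = -0.037352
R_{2,2} = -0.037352 + (-0.037352 − (-0.029921))/15 = -0.037847

-0.0378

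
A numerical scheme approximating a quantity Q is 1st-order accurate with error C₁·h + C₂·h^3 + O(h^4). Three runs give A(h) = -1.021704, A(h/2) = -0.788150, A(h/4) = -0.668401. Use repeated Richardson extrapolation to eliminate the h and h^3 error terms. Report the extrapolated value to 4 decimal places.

-0.5478

First eliminate the h term (factor 2^1 = 2):
  B₁ = (2·(-0.788150) − (-1.021704))/1 = -0.554596
  B₂ = (2·(-0.668401) − (-0.788150))/1 = -0.548652
Then eliminate the h^3 term (factor 2^3 = 8):
  (8·(-0.548652) − (-0.554596))/7 = -0.547803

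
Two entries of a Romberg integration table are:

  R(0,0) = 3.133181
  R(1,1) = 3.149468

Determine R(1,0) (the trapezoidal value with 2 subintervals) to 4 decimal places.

From R(1,1) = (4·R(1,0) − R(0,0))/3, solve for R(1,0):
4·R(1,0) = 3·3.149468 + 3.133181 = 12.581585
R(1,0) = 3.145396

3.1454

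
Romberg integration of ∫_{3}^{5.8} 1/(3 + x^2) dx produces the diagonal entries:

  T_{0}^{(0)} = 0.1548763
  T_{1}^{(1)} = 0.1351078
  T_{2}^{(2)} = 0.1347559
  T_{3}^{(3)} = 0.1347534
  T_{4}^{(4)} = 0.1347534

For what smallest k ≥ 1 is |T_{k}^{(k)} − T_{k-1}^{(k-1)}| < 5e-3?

|T_{1}^{(1)} − T_{0}^{(0)}| = 0.0197685 ≥ 5e-3
|T_{2}^{(2)} − T_{1}^{(1)}| = 0.0003519 < 5e-3

k = 2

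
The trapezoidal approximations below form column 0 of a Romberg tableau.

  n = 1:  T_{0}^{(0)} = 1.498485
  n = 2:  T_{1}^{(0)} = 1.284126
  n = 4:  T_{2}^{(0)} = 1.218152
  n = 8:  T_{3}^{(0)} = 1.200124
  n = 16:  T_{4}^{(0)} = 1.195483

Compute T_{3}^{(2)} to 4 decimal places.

Richardson extrapolation on the trapezoidal column (denominator 4−1=3):
T_{2}^{(1)} = (4·1.218152 − 1.284126) / 3 = 1.196161
T_{3}^{(1)} = (4·1.200124 − 1.218152) / 3 = 1.194115
T_{3}^{(2)} = 1.194115 + (1.194115 − 1.196161)/15 = 1.193979

1.1940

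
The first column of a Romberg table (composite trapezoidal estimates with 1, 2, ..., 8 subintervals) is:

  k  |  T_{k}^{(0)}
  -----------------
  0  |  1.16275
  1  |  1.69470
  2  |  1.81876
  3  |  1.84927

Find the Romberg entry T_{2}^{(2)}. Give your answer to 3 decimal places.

1.859

Richardson extrapolation on the trapezoidal column (denominator 4−1=3):
T_{1}^{(1)} = 1.69470 + (1.69470 − 1.16275)/3 = 1.87202
T_{2}^{(1)} = 1.81876 + (1.81876 − 1.69470)/3 = 1.86011
T_{2}^{(2)} = 1.86011 + (1.86011 − 1.87202)/15 = 1.85932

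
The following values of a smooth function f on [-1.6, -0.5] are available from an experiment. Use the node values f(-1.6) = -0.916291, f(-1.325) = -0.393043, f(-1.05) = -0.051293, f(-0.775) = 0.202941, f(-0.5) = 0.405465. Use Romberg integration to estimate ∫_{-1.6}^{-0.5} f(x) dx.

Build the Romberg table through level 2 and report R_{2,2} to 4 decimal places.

-0.1256

R_{0,0} (trapezoid, 1 panel, h=1.1000): -0.280954
R_{1,0} (trapezoid, 2 panels, h=0.5500): -0.168688
R_{2,0} (trapezoid, 4 panels, h=0.2750): -0.136622
R_{1,1} = -0.168688 + (-0.168688 − (-0.280954))/3 = -0.131266
R_{2,1} = -0.136622 + (-0.136622 − (-0.168688))/3 = -0.125933
R_{2,2} = -0.125933 + (-0.125933 − (-0.131266))/15 = -0.125577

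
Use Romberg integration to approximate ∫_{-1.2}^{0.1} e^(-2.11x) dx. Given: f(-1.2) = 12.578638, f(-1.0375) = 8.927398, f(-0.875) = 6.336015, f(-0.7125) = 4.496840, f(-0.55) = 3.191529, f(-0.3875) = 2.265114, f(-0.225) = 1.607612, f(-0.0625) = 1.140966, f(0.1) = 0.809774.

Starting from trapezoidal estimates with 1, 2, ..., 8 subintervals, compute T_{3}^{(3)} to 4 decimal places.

5.5777

T_{0}^{(0)} (trapezoid, 1 panel, h=1.3000): 8.702468
T_{1}^{(0)} (trapezoid, 2 panels, h=0.6500): 6.425728
T_{2}^{(0)} (trapezoid, 4 panels, h=0.3250): 5.794543
T_{3}^{(0)} (trapezoid, 8 panels, h=0.1625): 5.632198
T_{1}^{(1)} = 6.425728 + (6.425728 − 8.702468)/3 = 5.666815
T_{2}^{(1)} = 5.794543 + (5.794543 − 6.425728)/3 = 5.584148
T_{3}^{(1)} = 5.632198 + (5.632198 − 5.794543)/3 = 5.578083
T_{2}^{(2)} = 5.584148 + (5.584148 − 5.666815)/15 = 5.578637
T_{3}^{(2)} = 5.578083 + (5.578083 − 5.584148)/15 = 5.577679
T_{3}^{(3)} = 5.577679 + (5.577679 − 5.578637)/63 = 5.577664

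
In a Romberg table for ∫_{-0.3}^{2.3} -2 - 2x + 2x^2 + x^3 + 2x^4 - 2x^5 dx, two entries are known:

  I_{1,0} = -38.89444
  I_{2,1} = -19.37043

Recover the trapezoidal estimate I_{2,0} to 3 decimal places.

From I_{2,1} = (4·I_{2,0} − I_{1,0})/3, solve for I_{2,0}:
4·I_{2,0} = 3·(-19.37043) + (-38.89444) = -97.00573
I_{2,0} = -24.25143

-24.251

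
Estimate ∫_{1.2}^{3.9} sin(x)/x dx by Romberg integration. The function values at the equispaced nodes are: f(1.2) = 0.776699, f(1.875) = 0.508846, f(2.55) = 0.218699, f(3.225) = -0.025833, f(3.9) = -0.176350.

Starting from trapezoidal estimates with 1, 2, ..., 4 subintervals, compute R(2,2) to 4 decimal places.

0.6685

R(0,0) (trapezoid, 1 panel, h=2.7000): 0.810471
R(1,0) (trapezoid, 2 panels, h=1.3500): 0.700479
R(2,0) (trapezoid, 4 panels, h=0.6750): 0.676273
R(1,1) = 0.700479 + (0.700479 − 0.810471)/3 = 0.663815
R(2,1) = 0.676273 + (0.676273 − 0.700479)/3 = 0.668204
R(2,2) = 0.668204 + (0.668204 − 0.663815)/15 = 0.668497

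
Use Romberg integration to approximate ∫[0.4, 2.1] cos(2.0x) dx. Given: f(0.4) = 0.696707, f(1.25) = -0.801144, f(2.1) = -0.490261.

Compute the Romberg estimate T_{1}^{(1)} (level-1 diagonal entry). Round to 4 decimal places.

-0.8495

T_{0}^{(0)} (trapezoid, 1 panel, h=1.7000): 0.175479
T_{1}^{(0)} (trapezoid, 2 panels, h=0.8500): -0.593233
T_{1}^{(1)} = -0.593233 + (-0.593233 − 0.175479)/3 = -0.849470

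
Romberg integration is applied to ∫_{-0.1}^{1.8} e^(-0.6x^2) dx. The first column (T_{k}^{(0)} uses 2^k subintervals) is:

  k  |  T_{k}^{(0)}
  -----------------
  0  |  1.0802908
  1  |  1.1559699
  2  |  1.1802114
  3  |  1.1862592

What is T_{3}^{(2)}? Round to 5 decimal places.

1.18827

T_{2}^{(1)} = 1.1802114 + (1.1802114 − 1.1559699)/3 = 1.1882919
T_{3}^{(1)} = 1.1862592 + (1.1862592 − 1.1802114)/3 = 1.1882751
T_{3}^{(2)} = 1.1882751 + (1.1882751 − 1.1882919)/15 = 1.1882740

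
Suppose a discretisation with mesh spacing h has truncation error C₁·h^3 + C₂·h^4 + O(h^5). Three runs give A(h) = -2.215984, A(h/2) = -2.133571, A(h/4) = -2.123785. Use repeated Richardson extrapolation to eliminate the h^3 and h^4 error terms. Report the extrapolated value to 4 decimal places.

First eliminate the h^3 term (factor 2^3 = 8):
  B₁ = (8·(-2.133571) − (-2.215984))/7 = -2.121798
  B₂ = (8·(-2.123785) − (-2.133571))/7 = -2.122387
Then eliminate the h^4 term (factor 2^4 = 16):
  (16·(-2.122387) − (-2.121798))/15 = -2.122426

-2.1224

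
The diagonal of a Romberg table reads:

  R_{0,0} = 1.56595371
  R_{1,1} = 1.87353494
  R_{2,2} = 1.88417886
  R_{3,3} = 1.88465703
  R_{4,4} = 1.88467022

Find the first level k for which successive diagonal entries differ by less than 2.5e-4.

k = 4

|R_{1,1} − R_{0,0}| = 0.30758123 ≥ 2.5e-4
|R_{2,2} − R_{1,1}| = 0.01064392 ≥ 2.5e-4
|R_{3,3} − R_{2,2}| = 0.00047817 ≥ 2.5e-4
|R_{4,4} − R_{3,3}| = 0.00001319 < 2.5e-4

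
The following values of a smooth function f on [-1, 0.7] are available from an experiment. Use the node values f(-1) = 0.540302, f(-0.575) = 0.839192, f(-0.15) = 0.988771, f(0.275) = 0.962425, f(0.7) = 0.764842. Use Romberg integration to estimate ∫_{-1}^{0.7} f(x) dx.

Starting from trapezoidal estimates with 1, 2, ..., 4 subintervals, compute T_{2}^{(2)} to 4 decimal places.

T_{0}^{(0)} (trapezoid, 1 panel, h=1.7000): 1.109372
T_{1}^{(0)} (trapezoid, 2 panels, h=0.8500): 1.395142
T_{2}^{(0)} (trapezoid, 4 panels, h=0.4250): 1.463258
T_{1}^{(1)} = 1.395142 + (1.395142 − 1.109372)/3 = 1.490399
T_{2}^{(1)} = 1.463258 + (1.463258 − 1.395142)/3 = 1.485963
T_{2}^{(2)} = 1.485963 + (1.485963 − 1.490399)/15 = 1.485667

1.4857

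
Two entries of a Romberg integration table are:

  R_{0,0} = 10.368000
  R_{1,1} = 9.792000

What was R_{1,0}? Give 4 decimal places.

9.9360

From R_{1,1} = (4·R_{1,0} − R_{0,0})/3, solve for R_{1,0}:
4·R_{1,0} = 3·9.792000 + 10.368000 = 39.744000
R_{1,0} = 9.936000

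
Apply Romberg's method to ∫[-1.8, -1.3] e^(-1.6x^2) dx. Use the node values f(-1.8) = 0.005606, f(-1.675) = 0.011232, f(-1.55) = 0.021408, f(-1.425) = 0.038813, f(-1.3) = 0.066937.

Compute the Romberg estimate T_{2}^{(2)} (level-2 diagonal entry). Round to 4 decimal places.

0.0131

T_{0}^{(0)} (trapezoid, 1 panel, h=0.5000): 0.018136
T_{1}^{(0)} (trapezoid, 2 panels, h=0.2500): 0.014420
T_{2}^{(0)} (trapezoid, 4 panels, h=0.1250): 0.013466
T_{1}^{(1)} = 0.014420 + (0.014420 − 0.018136)/3 = 0.013181
T_{2}^{(1)} = 0.013466 + (0.013466 − 0.014420)/3 = 0.013148
T_{2}^{(2)} = 0.013148 + (0.013148 − 0.013181)/15 = 0.013146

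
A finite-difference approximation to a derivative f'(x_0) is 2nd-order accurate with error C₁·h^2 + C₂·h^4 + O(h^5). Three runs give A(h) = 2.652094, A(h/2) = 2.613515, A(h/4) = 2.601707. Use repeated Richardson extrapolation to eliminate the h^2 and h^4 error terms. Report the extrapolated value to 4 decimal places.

2.5976

First eliminate the h^2 term (factor 2^2 = 4):
  B₁ = (4·2.613515 − 2.652094)/3 = 2.600655
  B₂ = (4·2.601707 − 2.613515)/3 = 2.597771
Then eliminate the h^4 term (factor 2^4 = 16):
  (16·2.597771 − 2.600655)/15 = 2.597579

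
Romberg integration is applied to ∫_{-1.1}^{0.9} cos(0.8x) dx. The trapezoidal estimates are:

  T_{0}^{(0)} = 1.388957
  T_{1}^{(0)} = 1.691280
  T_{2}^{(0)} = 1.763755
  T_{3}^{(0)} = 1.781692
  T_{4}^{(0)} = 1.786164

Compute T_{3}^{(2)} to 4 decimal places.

T_{2}^{(1)} = 1.763755 + (1.763755 − 1.691280)/3 = 1.787913
T_{3}^{(1)} = (4·1.781692 − 1.763755) / 3 = 1.787671
T_{3}^{(2)} = (16·1.787671 − 1.787913) / 15 = 1.787655

1.7877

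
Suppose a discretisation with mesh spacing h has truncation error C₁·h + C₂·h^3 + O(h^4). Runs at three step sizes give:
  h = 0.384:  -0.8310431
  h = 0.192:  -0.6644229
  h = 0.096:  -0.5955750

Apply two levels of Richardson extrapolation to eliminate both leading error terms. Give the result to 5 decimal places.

-0.53086

First eliminate the h term (factor 2^1 = 2):
  B₁ = (2·(-0.6644229) − (-0.8310431))/1 = -0.4978027
  B₂ = (2·(-0.5955750) − (-0.6644229))/1 = -0.5267271
Then eliminate the h^3 term (factor 2^3 = 8):
  (8·(-0.5267271) − (-0.4978027))/7 = -0.5308592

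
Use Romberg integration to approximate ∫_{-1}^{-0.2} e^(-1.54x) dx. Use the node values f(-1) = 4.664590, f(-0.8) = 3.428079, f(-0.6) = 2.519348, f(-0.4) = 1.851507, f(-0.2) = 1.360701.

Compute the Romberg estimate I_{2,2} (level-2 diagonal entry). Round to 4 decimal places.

I_{0,0} (trapezoid, 1 panel, h=0.8000): 2.410116
I_{1,0} (trapezoid, 2 panels, h=0.4000): 2.212797
I_{2,0} (trapezoid, 4 panels, h=0.2000): 2.162316
I_{1,1} = 2.212797 + (2.212797 − 2.410116)/3 = 2.147024
I_{2,1} = 2.162316 + (2.162316 − 2.212797)/3 = 2.145489
I_{2,2} = 2.145489 + (2.145489 − 2.147024)/15 = 2.145387

2.1454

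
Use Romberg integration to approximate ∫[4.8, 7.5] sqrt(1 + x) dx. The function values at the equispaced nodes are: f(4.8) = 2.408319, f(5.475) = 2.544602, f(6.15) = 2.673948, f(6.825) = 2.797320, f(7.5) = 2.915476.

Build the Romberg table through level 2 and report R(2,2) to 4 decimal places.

R(0,0) (trapezoid, 1 panel, h=2.7000): 7.187123
R(1,0) (trapezoid, 2 panels, h=1.3500): 7.203391
R(2,0) (trapezoid, 4 panels, h=0.6750): 7.207493
R(1,1) = 7.203391 + (7.203391 − 7.187123)/3 = 7.208814
R(2,1) = 7.207493 + (7.207493 − 7.203391)/3 = 7.208860
R(2,2) = 7.208860 + (7.208860 − 7.208814)/15 = 7.208863

7.2089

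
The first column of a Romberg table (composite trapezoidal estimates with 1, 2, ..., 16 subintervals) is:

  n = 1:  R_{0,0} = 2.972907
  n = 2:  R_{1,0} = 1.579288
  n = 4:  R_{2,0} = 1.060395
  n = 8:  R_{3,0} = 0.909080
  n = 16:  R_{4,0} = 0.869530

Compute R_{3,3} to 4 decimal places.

0.8565

Richardson extrapolation on the trapezoidal column (denominator 4−1=3):
R_{1,1} = 1.579288 + (1.579288 − 2.972907)/3 = 1.114748
R_{2,1} = 1.060395 + (1.060395 − 1.579288)/3 = 0.887431
R_{3,1} = 0.909080 + (0.909080 − 1.060395)/3 = 0.858642
R_{2,2} = (16·0.887431 − 1.114748) / 15 = 0.872277
R_{3,2} = 0.858642 + (0.858642 − 0.887431)/15 = 0.856723
R_{3,3} = 0.856723 + (0.856723 − 0.872277)/63 = 0.856476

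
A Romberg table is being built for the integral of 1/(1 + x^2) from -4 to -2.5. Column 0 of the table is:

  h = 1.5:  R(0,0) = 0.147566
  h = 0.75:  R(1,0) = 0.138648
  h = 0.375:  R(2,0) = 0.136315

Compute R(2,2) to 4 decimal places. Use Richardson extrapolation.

0.1355

Richardson extrapolation on the trapezoidal column (denominator 4−1=3):
R(1,1) = (4·0.138648 − 0.147566) / 3 = 0.135675
R(2,1) = (4·0.136315 − 0.138648) / 3 = 0.135537
R(2,2) = (16·0.135537 − 0.135675) / 15 = 0.135528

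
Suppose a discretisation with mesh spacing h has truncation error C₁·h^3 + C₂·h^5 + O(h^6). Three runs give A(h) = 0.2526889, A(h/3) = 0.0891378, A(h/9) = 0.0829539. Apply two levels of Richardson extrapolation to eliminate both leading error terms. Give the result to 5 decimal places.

First eliminate the h^3 term (factor 3^3 = 27):
  B₁ = (27·0.0891378 − 0.2526889)/26 = 0.0828474
  B₂ = (27·0.0829539 − 0.0891378)/26 = 0.0827161
Then eliminate the h^5 term (factor 3^5 = 243):
  (243·0.0827161 − 0.0828474)/242 = 0.0827156

0.08272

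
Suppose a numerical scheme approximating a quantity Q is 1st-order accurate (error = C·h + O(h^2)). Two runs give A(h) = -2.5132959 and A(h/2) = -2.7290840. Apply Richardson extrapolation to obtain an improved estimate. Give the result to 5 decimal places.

The leading error scales as h; refining by a factor of 2 reduces it by 2^1 = 2.
Extrapolated value = (2·A(h/2) − A(h)) / (2 − 1)
= (2·(-2.7290840) − (-2.5132959)) / 1
= -2.9448721 / 1 = -2.9448721

-2.94487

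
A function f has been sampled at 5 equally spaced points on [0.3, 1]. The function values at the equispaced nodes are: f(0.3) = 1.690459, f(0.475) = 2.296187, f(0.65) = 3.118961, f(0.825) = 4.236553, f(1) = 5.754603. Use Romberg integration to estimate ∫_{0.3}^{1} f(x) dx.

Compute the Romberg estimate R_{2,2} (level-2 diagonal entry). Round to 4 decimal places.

2.3224

R_{0,0} (trapezoid, 1 panel, h=0.7000): 2.605772
R_{1,0} (trapezoid, 2 panels, h=0.3500): 2.394522
R_{2,0} (trapezoid, 4 panels, h=0.1750): 2.340491
R_{1,1} = 2.394522 + (2.394522 − 2.605772)/3 = 2.324105
R_{2,1} = 2.340491 + (2.340491 − 2.394522)/3 = 2.322481
R_{2,2} = 2.322481 + (2.322481 − 2.324105)/15 = 2.322373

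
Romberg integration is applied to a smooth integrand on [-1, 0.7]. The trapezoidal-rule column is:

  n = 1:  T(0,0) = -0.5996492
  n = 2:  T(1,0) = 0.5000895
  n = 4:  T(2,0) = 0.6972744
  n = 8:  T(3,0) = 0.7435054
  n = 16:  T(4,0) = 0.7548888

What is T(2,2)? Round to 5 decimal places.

0.75609

T(1,1) = (4·0.5000895 − (-0.5996492)) / 3 = 0.8666691
T(2,1) = 0.6972744 + (0.6972744 − 0.5000895)/3 = 0.7630027
T(2,2) = 0.7630027 + (0.7630027 − 0.8666691)/15 = 0.7560916
(Column j=1 coincides with Simpson's rule on the same nodes.)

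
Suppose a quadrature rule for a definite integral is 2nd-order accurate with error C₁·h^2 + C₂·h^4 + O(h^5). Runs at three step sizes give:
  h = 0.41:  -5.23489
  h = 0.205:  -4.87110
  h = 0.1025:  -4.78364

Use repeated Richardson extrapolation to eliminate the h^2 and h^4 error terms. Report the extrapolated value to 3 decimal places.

First eliminate the h^2 term (factor 2^2 = 4):
  B₁ = (4·(-4.87110) − (-5.23489))/3 = -4.74984
  B₂ = (4·(-4.78364) − (-4.87110))/3 = -4.75449
Then eliminate the h^4 term (factor 2^4 = 16):
  (16·(-4.75449) − (-4.74984))/15 = -4.75480

-4.755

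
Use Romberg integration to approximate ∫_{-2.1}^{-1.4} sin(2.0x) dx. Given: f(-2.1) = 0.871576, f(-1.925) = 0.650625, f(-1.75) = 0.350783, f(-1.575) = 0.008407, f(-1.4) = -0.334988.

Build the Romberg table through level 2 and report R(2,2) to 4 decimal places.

R(0,0) (trapezoid, 1 panel, h=0.7000): 0.187806
R(1,0) (trapezoid, 2 panels, h=0.3500): 0.216677
R(2,0) (trapezoid, 4 panels, h=0.1750): 0.223669
R(1,1) = 0.216677 + (0.216677 − 0.187806)/3 = 0.226301
R(2,1) = 0.223669 + (0.223669 − 0.216677)/3 = 0.226000
R(2,2) = 0.226000 + (0.226000 − 0.226301)/15 = 0.225980

0.2260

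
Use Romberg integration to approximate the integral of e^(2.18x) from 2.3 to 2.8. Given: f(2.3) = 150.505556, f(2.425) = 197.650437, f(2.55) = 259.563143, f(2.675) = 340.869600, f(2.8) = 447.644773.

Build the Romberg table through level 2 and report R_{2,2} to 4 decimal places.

R_{0,0} (trapezoid, 1 panel, h=0.5000): 149.537582
R_{1,0} (trapezoid, 2 panels, h=0.2500): 139.659577
R_{2,0} (trapezoid, 4 panels, h=0.1250): 137.144793
R_{1,1} = 139.659577 + (139.659577 − 149.537582)/3 = 136.366909
R_{2,1} = 137.144793 + (137.144793 − 139.659577)/3 = 136.306532
R_{2,2} = 136.306532 + (136.306532 − 136.366909)/15 = 136.302507

136.3025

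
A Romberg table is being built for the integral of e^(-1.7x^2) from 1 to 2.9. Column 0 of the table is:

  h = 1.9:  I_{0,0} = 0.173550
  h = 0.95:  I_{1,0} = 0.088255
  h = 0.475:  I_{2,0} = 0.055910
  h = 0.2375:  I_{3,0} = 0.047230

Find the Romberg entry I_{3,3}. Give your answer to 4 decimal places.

Richardson extrapolation on the trapezoidal column (denominator 4−1=3):
I_{1,1} = 0.088255 + (0.088255 − 0.173550)/3 = 0.059823
I_{2,1} = (4·0.055910 − 0.088255) / 3 = 0.045128
I_{3,1} = 0.047230 + (0.047230 − 0.055910)/3 = 0.044337
I_{2,2} = 0.045128 + (0.045128 − 0.059823)/15 = 0.044148
I_{3,2} = 0.044337 + (0.044337 − 0.045128)/15 = 0.044284
I_{3,3} = 0.044284 + (0.044284 − 0.044148)/63 = 0.044286

0.0443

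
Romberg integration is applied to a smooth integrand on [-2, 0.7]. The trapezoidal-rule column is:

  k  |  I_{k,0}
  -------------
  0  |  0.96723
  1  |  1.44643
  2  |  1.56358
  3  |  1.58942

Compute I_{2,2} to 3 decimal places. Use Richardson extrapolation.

Richardson extrapolation on the trapezoidal column (denominator 4−1=3):
I_{1,1} = (4·1.44643 − 0.96723) / 3 = 1.60616
I_{2,1} = (4·1.56358 − 1.44643) / 3 = 1.60263
I_{2,2} = 1.60263 + (1.60263 − 1.60616)/15 = 1.60239

1.602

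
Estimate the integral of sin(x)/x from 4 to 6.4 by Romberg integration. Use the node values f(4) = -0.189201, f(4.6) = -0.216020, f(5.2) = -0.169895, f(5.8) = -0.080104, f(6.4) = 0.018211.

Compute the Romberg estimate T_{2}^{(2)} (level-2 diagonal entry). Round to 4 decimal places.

-0.3390

T_{0}^{(0)} (trapezoid, 1 panel, h=2.4000): -0.205188
T_{1}^{(0)} (trapezoid, 2 panels, h=1.2000): -0.306468
T_{2}^{(0)} (trapezoid, 4 panels, h=0.6000): -0.330908
T_{1}^{(1)} = -0.306468 + (-0.306468 − (-0.205188))/3 = -0.340228
T_{2}^{(1)} = -0.330908 + (-0.330908 − (-0.306468))/3 = -0.339055
T_{2}^{(2)} = -0.339055 + (-0.339055 − (-0.340228))/15 = -0.338977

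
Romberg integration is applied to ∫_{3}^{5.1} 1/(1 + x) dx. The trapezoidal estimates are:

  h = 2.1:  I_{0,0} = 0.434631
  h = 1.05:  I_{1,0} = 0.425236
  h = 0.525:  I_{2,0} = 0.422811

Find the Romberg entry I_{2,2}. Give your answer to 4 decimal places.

Richardson extrapolation on the trapezoidal column (denominator 4−1=3):
I_{1,1} = 0.425236 + (0.425236 − 0.434631)/3 = 0.422104
I_{2,1} = (4·0.422811 − 0.425236) / 3 = 0.422003
I_{2,2} = (16·0.422003 − 0.422104) / 15 = 0.421996

0.4220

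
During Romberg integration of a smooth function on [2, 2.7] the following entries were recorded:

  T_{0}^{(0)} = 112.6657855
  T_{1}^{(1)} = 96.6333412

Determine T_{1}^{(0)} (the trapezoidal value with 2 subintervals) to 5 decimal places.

100.64145

From T_{1}^{(1)} = (4·T_{1}^{(0)} − T_{0}^{(0)})/3, solve for T_{1}^{(0)}:
4·T_{1}^{(0)} = 3·96.6333412 + 112.6657855 = 402.5658091
T_{1}^{(0)} = 100.6414523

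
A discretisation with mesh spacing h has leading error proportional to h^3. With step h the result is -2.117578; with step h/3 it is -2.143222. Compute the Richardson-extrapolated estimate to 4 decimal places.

The leading error scales as h^3; refining by a factor of 3 reduces it by 3^3 = 27.
Extrapolated value = (27·A(h/3) − A(h)) / (27 − 1)
= (27·(-2.143222) − (-2.117578)) / 26
= -55.749416 / 26 = -2.144208

-2.1442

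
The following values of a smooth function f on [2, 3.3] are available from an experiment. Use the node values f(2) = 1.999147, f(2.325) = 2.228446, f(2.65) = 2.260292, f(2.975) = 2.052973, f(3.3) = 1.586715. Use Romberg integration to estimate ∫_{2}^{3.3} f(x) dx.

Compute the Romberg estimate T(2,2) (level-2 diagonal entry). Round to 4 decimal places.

T(0,0) (trapezoid, 1 panel, h=1.3000): 2.330810
T(1,0) (trapezoid, 2 panels, h=0.6500): 2.634595
T(2,0) (trapezoid, 4 panels, h=0.3250): 2.708759
T(1,1) = 2.634595 + (2.634595 − 2.330810)/3 = 2.735857
T(2,1) = 2.708759 + (2.708759 − 2.634595)/3 = 2.733480
T(2,2) = 2.733480 + (2.733480 − 2.735857)/15 = 2.733322

2.7333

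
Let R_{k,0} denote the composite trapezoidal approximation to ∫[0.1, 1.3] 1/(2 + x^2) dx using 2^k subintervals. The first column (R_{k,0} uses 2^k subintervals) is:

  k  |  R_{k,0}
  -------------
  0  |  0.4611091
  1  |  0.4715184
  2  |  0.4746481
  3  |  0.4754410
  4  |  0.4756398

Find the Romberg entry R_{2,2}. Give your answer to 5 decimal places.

0.47574

Richardson extrapolation on the trapezoidal column (denominator 4−1=3):
R_{1,1} = 0.4715184 + (0.4715184 − 0.4611091)/3 = 0.4749882
R_{2,1} = 0.4746481 + (0.4746481 − 0.4715184)/3 = 0.4756913
R_{2,2} = 0.4756913 + (0.4756913 − 0.4749882)/15 = 0.4757382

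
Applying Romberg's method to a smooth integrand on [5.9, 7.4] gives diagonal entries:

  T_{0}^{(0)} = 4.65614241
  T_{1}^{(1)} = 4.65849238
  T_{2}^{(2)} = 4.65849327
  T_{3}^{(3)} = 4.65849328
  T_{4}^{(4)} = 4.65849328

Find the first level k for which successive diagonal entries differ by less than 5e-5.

|T_{1}^{(1)} − T_{0}^{(0)}| = 0.00234997 ≥ 5e-5
|T_{2}^{(2)} − T_{1}^{(1)}| = 0.00000089 < 5e-5

k = 2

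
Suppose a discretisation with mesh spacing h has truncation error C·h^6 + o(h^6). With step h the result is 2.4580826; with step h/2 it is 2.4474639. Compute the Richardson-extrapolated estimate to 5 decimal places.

2.44730

Extrapolated value = (64·A(h/2) − A(h)) / (64 − 1)
= (64·2.4474639 − 2.4580826) / 63
= 154.1796070 / 63 = 2.4472953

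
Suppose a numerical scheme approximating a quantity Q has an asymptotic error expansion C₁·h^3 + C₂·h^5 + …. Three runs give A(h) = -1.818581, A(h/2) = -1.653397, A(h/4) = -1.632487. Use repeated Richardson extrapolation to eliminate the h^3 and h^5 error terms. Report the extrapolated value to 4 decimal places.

-1.6295

First eliminate the h^3 term (factor 2^3 = 8):
  B₁ = (8·(-1.653397) − (-1.818581))/7 = -1.629799
  B₂ = (8·(-1.632487) − (-1.653397))/7 = -1.629500
Then eliminate the h^5 term (factor 2^5 = 32):
  (32·(-1.629500) − (-1.629799))/31 = -1.629490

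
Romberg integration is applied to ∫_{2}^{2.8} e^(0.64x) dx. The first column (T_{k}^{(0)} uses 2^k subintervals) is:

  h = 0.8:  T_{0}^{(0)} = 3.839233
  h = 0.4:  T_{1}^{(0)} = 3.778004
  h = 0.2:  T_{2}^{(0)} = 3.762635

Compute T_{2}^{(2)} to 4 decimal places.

3.7575

T_{1}^{(1)} = (4·3.778004 − 3.839233) / 3 = 3.757594
T_{2}^{(1)} = 3.762635 + (3.762635 − 3.778004)/3 = 3.757512
T_{2}^{(2)} = 3.757512 + (3.757512 − 3.757594)/15 = 3.757507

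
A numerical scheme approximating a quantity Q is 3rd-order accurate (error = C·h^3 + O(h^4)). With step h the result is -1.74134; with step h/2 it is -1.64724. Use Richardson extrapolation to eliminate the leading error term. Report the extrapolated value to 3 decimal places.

The leading error scales as h^3; refining by a factor of 2 reduces it by 2^3 = 8.
Extrapolated value = (8·A(h/2) − A(h)) / (8 − 1)
= (8·(-1.64724) − (-1.74134)) / 7
= -11.43658 / 7 = -1.63380

-1.634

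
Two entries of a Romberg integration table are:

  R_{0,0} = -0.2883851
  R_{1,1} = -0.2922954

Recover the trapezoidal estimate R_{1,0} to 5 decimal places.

-0.29132

From R_{1,1} = (4·R_{1,0} − R_{0,0})/3, solve for R_{1,0}:
4·R_{1,0} = 3·(-0.2922954) + (-0.2883851) = -1.1652713
R_{1,0} = -0.2913178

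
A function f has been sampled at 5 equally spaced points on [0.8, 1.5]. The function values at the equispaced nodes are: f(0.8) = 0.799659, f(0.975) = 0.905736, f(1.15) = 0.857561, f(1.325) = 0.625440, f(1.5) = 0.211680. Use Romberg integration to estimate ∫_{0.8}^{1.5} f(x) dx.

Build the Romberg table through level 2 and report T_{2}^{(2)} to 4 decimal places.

T_{0}^{(0)} (trapezoid, 1 panel, h=0.7000): 0.353969
T_{1}^{(0)} (trapezoid, 2 panels, h=0.3500): 0.477131
T_{2}^{(0)} (trapezoid, 4 panels, h=0.1750): 0.506521
T_{1}^{(1)} = 0.477131 + (0.477131 − 0.353969)/3 = 0.518185
T_{2}^{(1)} = 0.506521 + (0.506521 − 0.477131)/3 = 0.516318
T_{2}^{(2)} = 0.516318 + (0.516318 − 0.518185)/15 = 0.516194

0.5162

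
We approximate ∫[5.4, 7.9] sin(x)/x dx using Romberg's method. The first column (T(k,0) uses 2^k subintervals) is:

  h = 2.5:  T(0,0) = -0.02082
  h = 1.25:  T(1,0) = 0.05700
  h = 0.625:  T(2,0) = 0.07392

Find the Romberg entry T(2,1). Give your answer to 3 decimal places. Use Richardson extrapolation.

Richardson extrapolation on the trapezoidal column (denominator 4−1=3):
T(2,1) = (4·0.07392 − 0.05700) / 3 = 0.07956

0.080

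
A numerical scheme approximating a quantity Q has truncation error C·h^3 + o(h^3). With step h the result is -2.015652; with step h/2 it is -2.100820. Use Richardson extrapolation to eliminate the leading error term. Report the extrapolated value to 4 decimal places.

The leading error scales as h^3; refining by a factor of 2 reduces it by 2^3 = 8.
Extrapolated value = (8·A(h/2) − A(h)) / (8 − 1)
= (8·(-2.100820) − (-2.015652)) / 7
= -14.790908 / 7 = -2.112987

-2.1130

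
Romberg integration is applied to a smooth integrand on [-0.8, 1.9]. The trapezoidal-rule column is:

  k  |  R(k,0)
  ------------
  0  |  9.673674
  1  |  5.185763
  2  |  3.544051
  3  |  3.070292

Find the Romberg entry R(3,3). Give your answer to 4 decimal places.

2.9060

R(1,1) = (4·5.185763 − 9.673674) / 3 = 3.689793
R(2,1) = 3.544051 + (3.544051 − 5.185763)/3 = 2.996814
R(3,1) = 3.070292 + (3.070292 − 3.544051)/3 = 2.912372
R(2,2) = (16·2.996814 − 3.689793) / 15 = 2.950615
R(3,2) = (16·2.912372 − 2.996814) / 15 = 2.906743
R(3,3) = 2.906743 + (2.906743 − 2.950615)/63 = 2.906047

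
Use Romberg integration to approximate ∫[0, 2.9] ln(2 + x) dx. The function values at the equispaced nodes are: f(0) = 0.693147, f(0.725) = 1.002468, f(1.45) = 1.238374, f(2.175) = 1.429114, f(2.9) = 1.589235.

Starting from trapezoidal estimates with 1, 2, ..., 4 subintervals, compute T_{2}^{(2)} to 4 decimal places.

3.5009

T_{0}^{(0)} (trapezoid, 1 panel, h=2.9000): 3.309454
T_{1}^{(0)} (trapezoid, 2 panels, h=1.4500): 3.450369
T_{2}^{(0)} (trapezoid, 4 panels, h=0.7250): 3.488082
T_{1}^{(1)} = 3.450369 + (3.450369 − 3.309454)/3 = 3.497341
T_{2}^{(1)} = 3.488082 + (3.488082 − 3.450369)/3 = 3.500653
T_{2}^{(2)} = 3.500653 + (3.500653 − 3.497341)/15 = 3.500874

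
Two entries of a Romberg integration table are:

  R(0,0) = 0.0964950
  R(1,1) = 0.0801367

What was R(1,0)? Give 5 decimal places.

0.08423

From R(1,1) = (4·R(1,0) − R(0,0))/3, solve for R(1,0):
4·R(1,0) = 3·0.0801367 + 0.0964950 = 0.3369051
R(1,0) = 0.0842263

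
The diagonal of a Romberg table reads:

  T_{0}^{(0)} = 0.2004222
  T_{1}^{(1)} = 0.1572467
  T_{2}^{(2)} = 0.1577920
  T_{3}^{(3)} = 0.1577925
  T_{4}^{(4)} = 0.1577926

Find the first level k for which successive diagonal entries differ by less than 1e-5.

k = 3

|T_{1}^{(1)} − T_{0}^{(0)}| = 0.0431755 ≥ 1e-5
|T_{2}^{(2)} − T_{1}^{(1)}| = 0.0005453 ≥ 1e-5
|T_{3}^{(3)} − T_{2}^{(2)}| = 0.0000005 < 1e-5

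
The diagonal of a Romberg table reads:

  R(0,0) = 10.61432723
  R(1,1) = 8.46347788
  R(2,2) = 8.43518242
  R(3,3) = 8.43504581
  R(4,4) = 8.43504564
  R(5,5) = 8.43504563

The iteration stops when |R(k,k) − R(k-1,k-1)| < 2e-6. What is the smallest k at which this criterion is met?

k = 4

|R(1,1) − R(0,0)| = 2.15084935 ≥ 2e-6
|R(2,2) − R(1,1)| = 0.02829546 ≥ 2e-6
|R(3,3) − R(2,2)| = 0.00013661 ≥ 2e-6
|R(4,4) − R(3,3)| = 0.00000017 < 2e-6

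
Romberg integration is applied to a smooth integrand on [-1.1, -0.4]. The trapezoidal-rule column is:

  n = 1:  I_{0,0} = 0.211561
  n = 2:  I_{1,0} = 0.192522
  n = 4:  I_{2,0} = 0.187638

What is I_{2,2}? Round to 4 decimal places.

0.1860

Richardson extrapolation on the trapezoidal column (denominator 4−1=3):
I_{1,1} = (4·0.192522 − 0.211561) / 3 = 0.186176
I_{2,1} = 0.187638 + (0.187638 − 0.192522)/3 = 0.186010
I_{2,2} = (16·0.186010 − 0.186176) / 15 = 0.185999
(Column j=1 coincides with Simpson's rule on the same nodes.)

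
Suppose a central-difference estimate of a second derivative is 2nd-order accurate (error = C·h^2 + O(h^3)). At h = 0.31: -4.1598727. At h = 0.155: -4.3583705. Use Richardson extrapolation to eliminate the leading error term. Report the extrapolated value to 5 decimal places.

Extrapolated value = (4·A(h/2) − A(h)) / (4 − 1)
= (4·(-4.3583705) − (-4.1598727)) / 3
= -13.2736093 / 3 = -4.4245364

-4.42454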